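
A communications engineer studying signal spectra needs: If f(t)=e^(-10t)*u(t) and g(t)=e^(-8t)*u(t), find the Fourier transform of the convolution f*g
By the convolution theorem: F{f * g} = F(omega) * G(omega)
F(omega) = 1/(10 + j * omega), G(omega) = 1/(8 + j * omega)
F{f * g} = 1/((10 + j * omega)(8 + j * omega))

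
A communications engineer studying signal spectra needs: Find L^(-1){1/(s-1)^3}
L^(-1){1/(s-a)^n}=t^(n-1)·e^(at)/(n-1)!
Here a=1, n=3: t^2·e^(t)/2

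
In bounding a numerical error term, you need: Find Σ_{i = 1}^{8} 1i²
=1·n(n + 1)(2n + 1)/6=1·8·9·17/6=204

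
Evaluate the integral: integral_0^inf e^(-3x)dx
integral_0^inf e^(-3x) dx = [-1/3 * e^(-3x)]_0^inf
= 0 - (-1/3) = 1/3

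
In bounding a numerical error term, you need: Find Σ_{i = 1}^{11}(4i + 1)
= 4·Σ i+1·11 = 4·66+11 = 275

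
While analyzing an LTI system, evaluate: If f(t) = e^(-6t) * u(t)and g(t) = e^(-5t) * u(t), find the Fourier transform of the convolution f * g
By the convolution theorem: F{f * g} = F(omega) * G(omega)
F(omega) = 1/(6+j * omega), G(omega) = 1/(5+j * omega)
F{f * g} = 1/((6+j * omega)(5+j * omega))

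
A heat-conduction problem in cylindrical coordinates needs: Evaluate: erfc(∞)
erfc(x) = 1 - erf(x); erfc(∞) = 1 - erf(∞) = 1-1 = 0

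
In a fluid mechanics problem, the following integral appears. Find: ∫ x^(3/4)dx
Power rule: ∫ x^(3/4) dx=x^(7/4)/(7/4)+C

Answer: (4/7)·x^(7/4)+C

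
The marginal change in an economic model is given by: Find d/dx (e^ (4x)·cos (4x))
Product rule: (fg)'=f'g+fg'
f=e^(4x), f'=4·e^(4x)
g=cos(4x), g'=-4·sin(4x)

Answer: 4·e^(4x)·cos(4x)-4·e^(4x)·sin(4x)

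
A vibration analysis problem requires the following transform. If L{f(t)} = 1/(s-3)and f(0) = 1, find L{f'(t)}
L{f'(t)}=s·F(s) - f(0)=s/(s-3)-1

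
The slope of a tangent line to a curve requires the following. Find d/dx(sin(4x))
Chain rule: d/dx[sin(u)] = cos(u)·u' where u = 4x
u' = 4

Answer: 4·cos(4x)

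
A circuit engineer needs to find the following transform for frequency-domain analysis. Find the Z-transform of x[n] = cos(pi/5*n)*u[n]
Z{cos(w0*n)*u[n]} = z(z - cos(w0))/(z^2-2z*cos(w0)+1)
With w0 = pi/5: X(z) = z(z - cos(pi/5))/(z^2-2z*cos(pi/5)+1)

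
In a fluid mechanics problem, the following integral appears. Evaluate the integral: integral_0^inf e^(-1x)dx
integral_0^inf e^(-1x) dx = [-1/1*e^(-1x)]_0^inf
= 0 - (-1/1) = 1/1

Answer: 1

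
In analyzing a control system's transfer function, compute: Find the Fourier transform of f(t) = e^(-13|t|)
Using the standard pair: F{e^(-a|t|)}=2a/(a^2 + omega^2)
With a=13: F(omega)=26/(169 + omega^2)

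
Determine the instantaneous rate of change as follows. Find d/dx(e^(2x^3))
Chain rule: d/dx[e^u] = e^u · u' where u = 2x^3
u' = 6x^2

Answer: 6x^2·e^(2x^3)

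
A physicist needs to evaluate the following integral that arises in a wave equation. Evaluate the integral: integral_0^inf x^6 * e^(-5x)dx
This is a Gamma integral. Substitute u = 5x (du = 5 dx):
integral_0^inf x^6 * e^(-5x) dx = (1/5^7) integral_0^inf u^6 * e^(-u) du
= Gamma(7)/5^7 = 6!/5^7 = 720/78125

Answer: 144/15625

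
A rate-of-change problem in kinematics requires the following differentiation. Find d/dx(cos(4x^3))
Chain rule: d/dx[cos(u)]=-sin(u)·u' where u=4x^3
u'=12x^2

Answer: -12x^2·sin(4x^3)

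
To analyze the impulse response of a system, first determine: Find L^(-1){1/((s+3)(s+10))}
Partial fractions: 1/((s+3)(s+10))=A/(s+3)+B/(s+10)
Cover-up: A=1/(s+10)|_{s=-3}=1/7; B=1/(s+3)|_{s=-10}=-1/7
L^(-1)=(1/7)e^(-3t) - (1/7)e^(-10t)

Answer: (1/7)(e^(-3t) - e^(-10t))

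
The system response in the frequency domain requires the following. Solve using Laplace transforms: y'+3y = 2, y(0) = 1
Take L of both sides: sY(s)-1+3Y(s)=2/s
Y(s)(s+3)=2/s+1
Y(s)=2/(s(s+3))+1/(s+3)
Partial fractions: 2/(s(s+3))=(2/3)/s - (2/3)/(s+3)
So Y(s)=(2/3)/s+(1/3)/(s+3)
Inverse transform (L^(-1){1/s}=1, L^(-1){1/(s+3)}=e^(-3t)):

Answer: y(t)=2/3+(1/3)·e^(-3t)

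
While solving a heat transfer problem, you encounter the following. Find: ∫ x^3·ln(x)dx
By parts: u=ln(x), dv=x^3 dx
du=1/x dx, v=x^4/4
=x^4·ln(x)/4 - ∫ x^3/4 dx
=x^4·ln(x)/4 - x^4/16 + C

Answer: x^4(ln(x)/4 - 1/16) + C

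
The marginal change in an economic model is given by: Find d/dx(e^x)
Chain rule: d/dx[e^u] = e^u · u' where u = x
u' = 1

Answer: 1·e^x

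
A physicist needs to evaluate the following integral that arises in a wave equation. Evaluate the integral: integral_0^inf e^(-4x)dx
integral_0^inf e^(-4x) dx = [-1/4 * e^(-4x)]_0^inf
= 0 - (-1/4) = 1/4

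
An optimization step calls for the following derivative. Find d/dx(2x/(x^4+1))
Quotient rule: (f/g)'=(f'g - fg')/g²
f=2x, f'=2
g=x^4 + 1, g'=4x^3

Answer: (2·(x^4 + 1) - 8x^4)/(x^4 + 1)²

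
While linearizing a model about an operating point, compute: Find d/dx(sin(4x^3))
Chain rule: d/dx[sin(u)]=cos(u)·u' where u=4x^3
u'=12x^2

Answer: 12x^2·cos(4x^3)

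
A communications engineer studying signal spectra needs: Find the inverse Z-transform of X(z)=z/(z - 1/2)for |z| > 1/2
Standard pair: z/(z-a) <-> a^n*u[n] for causal signals
With a = 1/2: x[n] = (1/2)^n*u[n]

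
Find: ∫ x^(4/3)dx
Power rule: ∫ x^(4/3) dx = x^(7/3)/(7/3)+C

Answer: (3/7)·x^(7/3)+C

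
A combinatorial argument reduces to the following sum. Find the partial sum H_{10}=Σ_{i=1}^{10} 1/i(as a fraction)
H_10=1+1/2+1/3+...+1/10
=7381/2520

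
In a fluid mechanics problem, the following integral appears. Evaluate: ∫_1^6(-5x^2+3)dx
Step 1: Find antiderivative F(x) = (-5/3)x^3+3x
Step 2: F(6) - F(1) = -342 - (4/3) = -1030/3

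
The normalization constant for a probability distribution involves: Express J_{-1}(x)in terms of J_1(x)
For integer n: J_{-n}(x) = (-1)^n J_n(x)
With n = 1: J_{-1}(x) = (-1)^1 J_1(x) = -J_1(x)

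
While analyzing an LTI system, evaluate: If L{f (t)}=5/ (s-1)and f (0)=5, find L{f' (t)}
L{f'(t)}=s·F(s) - f(0)=5s/(s-1) - 5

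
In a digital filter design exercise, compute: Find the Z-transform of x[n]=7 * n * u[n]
Z{n*u[n]} = z/(z-1)^2
By linearity: Z{7*n*u[n]} = 7z/(z-1)^2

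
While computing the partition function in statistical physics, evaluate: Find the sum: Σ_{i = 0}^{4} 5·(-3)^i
Geometric series: S = a(1 - r^n)/(1 - r)
a = 5, r = -3, n = 5
S = 5(1+243)/4 = 305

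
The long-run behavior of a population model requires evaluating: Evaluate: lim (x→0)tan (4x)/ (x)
tan(u) ≈ u for small u:
tan(4x)/(x) ≈ 4x/(x) = 4/1

Answer: 4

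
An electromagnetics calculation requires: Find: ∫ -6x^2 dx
Using power rule: ∫ -6x^2 dx = -6/3 x^3 + C = -2x^3 + C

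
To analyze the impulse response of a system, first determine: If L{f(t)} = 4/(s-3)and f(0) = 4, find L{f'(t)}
L{f'(t)} = s·F(s) - f(0) = 4s/(s-3)-4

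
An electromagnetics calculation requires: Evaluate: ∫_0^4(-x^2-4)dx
Step 1: Find antiderivative F(x) = (-1/3)x^3 - 4x
Step 2: F(4) - F(0) = -112/3 - (0) = -112/3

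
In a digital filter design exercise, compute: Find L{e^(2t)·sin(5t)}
First shifting: L{e^(at)f(t)}=F(s-a)
L{sin(5t)}=5/(s² + 25)
Shift: 5/((s-2)² + 25)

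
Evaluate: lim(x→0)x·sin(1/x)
Squeeze theorem: -|x| ≤ x·sin(1/x) ≤ |x|
Since x → 0 as x → 0, by squeeze theorem the limit is 0

Answer: 0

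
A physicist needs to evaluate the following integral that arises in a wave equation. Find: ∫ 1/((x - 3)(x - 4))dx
Partial fractions: 1/((x-3)(x-4))=A/(x-3) + B/(x-4)
A=-1, B=1
∫ [-1· 1/(x-3) + 1· 1/(x-4)] dx
=(1)[ln|x-4| - ln|x-3|] + C

Answer: ln|(x-4)/(x-3)| + C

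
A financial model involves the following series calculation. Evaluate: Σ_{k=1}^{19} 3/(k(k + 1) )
Partial fractions: 3/(k(k+1))=3/k - 3/(k+1)
Telescoping sum: 3(1-1/20)=3·19/20

Answer: 57/20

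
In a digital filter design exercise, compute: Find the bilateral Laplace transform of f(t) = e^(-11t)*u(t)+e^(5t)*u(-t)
For e^(-11t)*u(t): L = 1/(s+11), Re(s) > -11
For e^(5t)*u(-t): L = -1/(s-5), Re(s) < 5
Combined: F(s) = 1/(s+11)-1/(s-5), -11 < Re(s) < 5

Answer: 1/(s+11)-1/(s-5), ROC: -11 < Re(s) < 5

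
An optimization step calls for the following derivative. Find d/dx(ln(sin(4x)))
Chain rule: d/dx[ln(u)]=u'/u where u=sin(4x)
u'=4cos(4x)

Answer: (4cos(4x))/(sin(4x))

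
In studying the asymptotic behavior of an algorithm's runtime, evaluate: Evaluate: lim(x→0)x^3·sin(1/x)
Squeeze theorem: -|x^3| ≤ x^3·sin(1/x) ≤ |x^3|
Since x^3 → 0 as x → 0, by squeeze theorem the limit is 0

Answer: 0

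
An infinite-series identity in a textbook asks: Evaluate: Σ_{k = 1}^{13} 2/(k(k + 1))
Partial fractions: 2/(k(k+1))=2/k - 2/(k+1)
Telescoping sum: 2(1-1/14)=2·13/14

Answer: 13/7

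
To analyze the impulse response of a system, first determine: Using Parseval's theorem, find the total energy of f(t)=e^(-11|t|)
Parseval's theorem: E=integral |f(t)|^2 dt=(1/2pi) integral |F(omega)|^2 domega
E=integral_{-inf}^{inf} e^(-22|t|) dt=2*integral_0^inf e^(-22t) dt=2/(2*11)=1/11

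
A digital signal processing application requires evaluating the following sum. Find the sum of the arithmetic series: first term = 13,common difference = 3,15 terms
Last term: a_n=13 + (15 - 1)·3=55
Sum=n(a_1 + a_n)/2=15(13 + 55)/2=510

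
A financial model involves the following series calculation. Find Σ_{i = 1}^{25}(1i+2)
=1·Σ i+2·25=1·325+50=375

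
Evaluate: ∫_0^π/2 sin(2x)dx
Antiderivative: -cos(2x)/2
Evaluate at bounds: [-cos(2·π/2)/2] - [-cos(2·0)/2]
= (-(-1) + (1))/2 = 1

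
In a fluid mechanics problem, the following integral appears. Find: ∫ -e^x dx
Since d/dx[e^x]=+e^x, we get -1e^x+C

Answer: -e^x+C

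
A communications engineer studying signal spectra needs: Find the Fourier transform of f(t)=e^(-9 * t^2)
The Fourier transform of a Gaussian e^(-a*t^2) is sqrt(pi/a)*e^(-omega^2/(4a)).
With a=9: F(omega)=sqrt(pi)/3*e^(-omega^2/36)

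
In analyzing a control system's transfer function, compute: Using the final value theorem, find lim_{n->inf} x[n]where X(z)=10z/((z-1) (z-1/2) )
Final value theorem: lim x[n]=lim_{z->1} (z-1)*X(z)
(z-1)*X(z)=10z/(z-1/2)
As z->1: 10/(1 - 1/2)=10/(1/2)=20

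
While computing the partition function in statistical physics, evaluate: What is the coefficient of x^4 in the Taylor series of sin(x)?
sin(x) has only odd powers. Coefficient of x^4=0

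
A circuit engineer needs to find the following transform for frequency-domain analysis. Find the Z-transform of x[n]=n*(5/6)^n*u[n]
Using the property Z{n*a^n*u[n]} = az/(z-a)^2
With a = 5/6: X(z) = (5/6)z/(z - 5/6)^2, |z| > 5/6

Answer: (5/6)z/(z - 5/6)^2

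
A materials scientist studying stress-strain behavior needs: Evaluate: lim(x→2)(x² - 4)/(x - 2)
Factor: (x² - 4) = (x-2)(x+2)
Cancel (x-2): lim(x→2) (x+2) = 4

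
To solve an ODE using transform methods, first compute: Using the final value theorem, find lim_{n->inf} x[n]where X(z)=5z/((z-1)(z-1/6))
Final value theorem: lim x[n] = lim_{z->1} (z-1)*X(z)
(z-1)*X(z) = 5z/(z-1/6)
As z->1: 5/(1-1/6) = 5/(5/6) = 6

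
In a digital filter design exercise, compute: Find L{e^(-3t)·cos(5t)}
First shifting: L{e^(at)f(t)} = F(s-a)
L{cos(5t)} = s/(s² + 25)
Shift: (s + 3)/((s + 3)² + 25)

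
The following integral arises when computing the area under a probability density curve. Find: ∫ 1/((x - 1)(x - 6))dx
Partial fractions: 1/((x-1)(x-6))=A/(x-1) + B/(x-6)
A=-1/5, B=1/5
∫ [-1/5· 1/(x-1) + 1/5· 1/(x-6)] dx
=(1/5)[ln|x-6| - ln|x-1|] + C

Answer: (1/5)·ln|(x-6)/(x-1)| + C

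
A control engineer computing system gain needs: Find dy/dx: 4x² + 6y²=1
Differentiate: 8x+12y·(dy/dx) = 0
dy/dx = -8x/(12y) = -(2/3)·(x/y)

Answer: dy/dx = -(2/3)·(x/y)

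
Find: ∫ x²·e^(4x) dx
Integration by parts twice:
First: u=x², dv=e^(4x) dx => x²e^(4x)/4 - (2/4)∫ xe^(4x) dx
Second (∫ xe^(4x) dx): xe^(4x)/4 - e^(4x)/16
Combining: e^(4x)(x²/4 - 2x/16 + 2/64) + C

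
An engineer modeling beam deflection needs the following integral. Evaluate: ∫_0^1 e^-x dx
Antiderivative: -e^-x
Evaluate: -(e^-1 - 1)

Answer: (e^-1 - 1)/(-1)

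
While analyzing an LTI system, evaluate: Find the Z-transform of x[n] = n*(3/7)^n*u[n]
Using the property Z{n*a^n*u[n]} = az/(z-a)^2
With a = 3/7: X(z) = (3/7)z/(z - 3/7)^2, |z| > 3/7

Answer: (3/7)z/(z - 3/7)^2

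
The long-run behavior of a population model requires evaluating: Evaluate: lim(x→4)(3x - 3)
Polynomial is continuous, so substitute x = 4:
3·4-3 = 9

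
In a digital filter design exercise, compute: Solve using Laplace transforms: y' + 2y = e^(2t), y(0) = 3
Take L: sY - 3+2Y=1/(s-2)
Y(s+2)=1/(s-2)+3
Y=1/((s-2)(s+2))+3/(s+2)
Partial fractions: 1/((s-2)(s+2))=(1/4)/(s-2) - (1/4)/(s+2)
So Y=(1/4)/(s-2)+(11/4)/(s+2)
Inverse Laplace transform (L^(-1){1/(s-2)}=e^(2t), L^(-1){1/(s+2)}=e^(-2t)):

Answer: y(t)=(1/4)·e^(2t)+(11/4)·e^(-2t)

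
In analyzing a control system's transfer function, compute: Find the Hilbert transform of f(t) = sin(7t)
The Hilbert transform shifts each frequency component by -pi/2.
H{sin(wt)} = -cos(wt)
With w = 7: H{sin(7t)} = -cos(7t)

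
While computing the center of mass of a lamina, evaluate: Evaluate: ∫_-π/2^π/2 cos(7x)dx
Antiderivative: sin(7x)/7
Evaluate at bounds: [sin(7·π/2)/7] - [sin(7·-π/2)/7]
=((-1) - (1))/7=-2/7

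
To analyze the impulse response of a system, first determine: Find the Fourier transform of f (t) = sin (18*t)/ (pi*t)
sin(W * t)/(pi * t)=(W/pi) * sinc(W * t/pi) is the impulse response of the ideal low-pass filter with cutoff W (here W=18).
Its Fourier transform is a rectangular function:
F(omega)=1 for |omega| < 18, 0 otherwise

Answer: rect(omega/36) [i.e., 1 for |omega| < 18, 0 otherwise]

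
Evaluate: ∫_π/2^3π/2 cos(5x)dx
Antiderivative: sin(5x)/5
Evaluate at bounds: [sin(5·3π/2)/5] - [sin(5·π/2)/5]
= ((-1) - (1))/5 = -2/5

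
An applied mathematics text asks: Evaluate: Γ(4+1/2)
Γ(n + 1/2)=(2n)!√π/(4^n·n!)
=40320√π/(256·24)=(105/16)·√π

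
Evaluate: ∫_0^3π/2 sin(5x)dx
Antiderivative: -cos(5x)/5
Evaluate at bounds: [-cos(5·3π/2)/5] - [-cos(5·0)/5]
= (-(0)+(1))/5 = 1/5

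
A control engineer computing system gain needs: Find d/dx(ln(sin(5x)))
Chain rule: d/dx[ln(u)] = u'/u where u = sin(5x)
u' = 5cos(5x)

Answer: (5cos(5x))/(sin(5x))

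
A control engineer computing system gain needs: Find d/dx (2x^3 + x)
Power rule: d/dx(ax^n) = n·a·x^(n-1)
Term by term: 6·x^2 + 1

Answer: 6x^2 + 1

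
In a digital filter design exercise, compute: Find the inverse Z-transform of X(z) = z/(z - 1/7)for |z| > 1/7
Standard pair: z/(z-a) <-> a^n*u[n] for causal signals
With a = 1/7: x[n] = (1/7)^n*u[n]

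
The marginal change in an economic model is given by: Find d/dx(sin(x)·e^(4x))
Product rule: (fg)' = f'g+fg'
f = sin(x), f' = cos(x)
g = e^(4x), g' = 4·e^(4x)

Answer: cos(x)·e^(4x)+4·sin(x)·e^(4x)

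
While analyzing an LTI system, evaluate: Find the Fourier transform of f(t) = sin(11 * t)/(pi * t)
sin(W*t)/(pi*t)=(W/pi)*sinc(W*t/pi) is the impulse response of the ideal low-pass filter with cutoff W (here W=11).
Its Fourier transform is a rectangular function:
F(omega)=1 for |omega| < 11, 0 otherwise

Answer: rect(omega/22) [i.e., 1 for |omega| < 11, 0 otherwise]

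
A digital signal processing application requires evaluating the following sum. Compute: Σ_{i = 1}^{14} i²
Using formula: Σ i^2=n(n+1)(2n+1)/6=14·15·29/6=1015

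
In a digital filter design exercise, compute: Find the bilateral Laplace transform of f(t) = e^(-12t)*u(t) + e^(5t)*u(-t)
For e^(-12t) * u(t): L = 1/(s + 12), Re(s) > -12
For e^(5t) * u(-t): L = -1/(s-5), Re(s) < 5
Combined: F(s) = 1/(s + 12) - 1/(s-5), -12 < Re(s) < 5

Answer: 1/(s + 12) - 1/(s-5), ROC: -12 < Re(s) < 5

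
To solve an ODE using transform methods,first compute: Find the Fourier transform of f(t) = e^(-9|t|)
Using the standard pair: F{e^(-a|t|)} = 2a/(a^2+omega^2)
With a = 9: F(omega) = 18/(81+omega^2)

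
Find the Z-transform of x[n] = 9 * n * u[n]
Z{n*u[n]}=z/(z-1)^2
By linearity: Z{9*n*u[n]}=9z/(z-1)^2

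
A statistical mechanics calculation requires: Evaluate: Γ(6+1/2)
Γ(n+1/2)=(2n)!√π/(4^n·n!)
=479001600√π/(4096·720)=(10395/64)·√π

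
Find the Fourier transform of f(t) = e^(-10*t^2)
The Fourier transform of a Gaussian e^(-a * t^2) is sqrt(pi/a) * e^(-omega^2/(4a)).
With a=10: F(omega)=sqrt(pi/10) * e^(-omega^2/40)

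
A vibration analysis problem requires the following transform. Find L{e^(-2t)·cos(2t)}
First shifting: L{e^(at)f(t)}=F(s-a)
L{cos(2t)}=s/(s² + 4)
Shift: (s + 2)/((s + 2)² + 4)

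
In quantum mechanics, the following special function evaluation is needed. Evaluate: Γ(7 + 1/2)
Γ(n + 1/2)=(2n)!√π/(4^n·n!)
=87178291200√π/(16384·5040)=(135135/128)·√π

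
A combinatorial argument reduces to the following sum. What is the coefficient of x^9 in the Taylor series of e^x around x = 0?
Taylor series of e^x=Σ x^n/n!
Coefficient of x^9=1/9!=1/362880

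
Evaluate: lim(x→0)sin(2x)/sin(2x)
sin(u) ≈ u for small u:
sin(2x)/sin(2x) ≈ 2x/(2x)=2/2

Answer: 1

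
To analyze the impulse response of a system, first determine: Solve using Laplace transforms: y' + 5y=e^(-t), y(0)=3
Take L: sY - 3 + 5Y = 1/(s + 1)
Y(s + 5) = 1/(s + 1) + 3
Y = 1/((s + 1)(s + 5)) + 3/(s + 5)
Partial fractions: 1/((s + 1)(s + 5)) = (1/4)/(s + 1) - (1/4)/(s + 5)
So Y = (1/4)/(s + 1) + (11/4)/(s + 5)
Inverse Laplace transform (L^(-1){1/(s + 1)} = e^(-t), L^(-1){1/(s + 5)} = e^(-5t)):

Answer: y(t) = (1/4)·e^(-t) + (11/4)·e^(-5t)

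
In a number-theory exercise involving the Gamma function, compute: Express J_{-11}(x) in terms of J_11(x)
For integer n: J_{-n}(x)=(-1)^n J_n(x)
With n=11: J_{-11}(x)=(-1)^11 J_11(x)=-J_11(x)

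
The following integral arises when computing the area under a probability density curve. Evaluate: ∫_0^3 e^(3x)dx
Antiderivative: (1/3)e^(3x)
Evaluate: (1/3)(e^9 - 1)

Answer: (e^9 - 1)/3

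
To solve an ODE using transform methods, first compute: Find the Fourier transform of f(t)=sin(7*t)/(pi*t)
sin(W*t)/(pi*t) = (W/pi)*sinc(W*t/pi) is the impulse response of the ideal low-pass filter with cutoff W (here W = 7).
Its Fourier transform is a rectangular function:
F(omega) = 1 for |omega| < 7, 0 otherwise

Answer: rect(omega/14) [i.e., 1 for |omega| < 7, 0 otherwise]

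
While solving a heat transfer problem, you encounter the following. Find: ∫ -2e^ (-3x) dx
Since d/dx[e^(-3x)] = -3e^(-3x), we get 2/3 e^(-3x)+C

Answer: (2/3)e^(-3x)+C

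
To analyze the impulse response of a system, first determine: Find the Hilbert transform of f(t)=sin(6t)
The Hilbert transform shifts each frequency component by -pi/2.
H{sin(wt)} = -cos(wt)
With w = 6: H{sin(6t)} = -cos(6t)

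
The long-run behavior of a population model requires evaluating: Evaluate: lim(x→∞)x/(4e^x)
Apply L'Hôpital 1 times (∞/∞ each time):
Eventually get 1!/(4e^x) → 0

Answer: 0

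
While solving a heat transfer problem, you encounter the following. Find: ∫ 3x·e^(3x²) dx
Let u=3x², du=6x dx
∫ (1/2)e^u du=e^u/2 + C

Answer: e^(3x²)/2 + C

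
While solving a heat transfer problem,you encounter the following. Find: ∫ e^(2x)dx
Since d/dx[e^(2x)]=2e^(2x), we get 1/2 e^(2x)+C

Answer: (1/2)e^(2x)+C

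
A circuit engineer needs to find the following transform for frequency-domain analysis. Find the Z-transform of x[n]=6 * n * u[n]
Z{n * u[n]} = z/(z-1)^2
By linearity: Z{6 * n * u[n]} = 6z/(z-1)^2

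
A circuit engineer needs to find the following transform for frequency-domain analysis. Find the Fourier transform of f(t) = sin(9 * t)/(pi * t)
sin(W * t)/(pi * t) = (W/pi) * sinc(W * t/pi) is the impulse response of the ideal low-pass filter with cutoff W (here W = 9).
Its Fourier transform is a rectangular function:
F(omega) = 1 for |omega| < 9, 0 otherwise

Answer: rect(omega/18) [i.e., 1 for |omega| < 9, 0 otherwise]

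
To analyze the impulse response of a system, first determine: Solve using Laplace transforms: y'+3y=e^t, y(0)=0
Take L: sY - 0 + 3Y = 1/(s-1)
Y(s + 3) = 1/(s-1) + 0
Y = 1/((s-1)(s + 3)) + 0/(s + 3)
Partial fractions: 1/((s-1)(s + 3)) = (1/4)/(s-1) - (1/4)/(s + 3)
So Y = (1/4)/(s-1) - (1/4)/(s + 3)
Inverse Laplace transform (L^(-1){1/(s-1)} = e^t, L^(-1){1/(s + 3)} = e^(-3t)):

Answer: y(t) = (1/4)·e^t - (1/4)·e^(-3t)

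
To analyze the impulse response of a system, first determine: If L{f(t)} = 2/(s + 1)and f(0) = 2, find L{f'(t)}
L{f'(t)}=s·F(s) - f(0)=2s/(s + 1) - 2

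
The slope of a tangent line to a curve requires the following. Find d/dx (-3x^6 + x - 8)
Power rule: d/dx(ax^n) = n·a·x^(n-1)
Term by term: -18·x^5 + 1

Answer: -18x^5 + 1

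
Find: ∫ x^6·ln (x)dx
By parts: u = ln(x), dv = x^6 dx
du = 1/x dx, v = x^7/7
= x^7·ln(x)/7 - ∫ x^6/7 dx
= x^7·ln(x)/7 - x^7/49 + C

Answer: x^7(ln(x)/7 - 1/49) + C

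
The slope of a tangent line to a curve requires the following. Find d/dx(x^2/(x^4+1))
Quotient rule: (f/g)' = (f'g - fg')/g²
f = x^2, f' = 2x
g = x^4 + 1, g' = 4x^3

Answer: (2x·(x^4 + 1) - 4x^5)/(x^4 + 1)²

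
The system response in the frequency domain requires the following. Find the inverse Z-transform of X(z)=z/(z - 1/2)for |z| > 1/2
Standard pair: z/(z-a) <-> a^n * u[n] for causal signals
With a=1/2: x[n]=(1/2)^n * u[n]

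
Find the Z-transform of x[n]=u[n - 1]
Using the time-shift property: Z{u[n-1]} = z^(-1) * z/(z-1)
= z^(0)/(z-1)

Answer: 1/(z-1)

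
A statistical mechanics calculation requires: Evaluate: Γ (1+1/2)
Γ(n + 1/2) = (2n)!√π/(4^n·n!)
= 2√π/(4·1) = (1/2)·√π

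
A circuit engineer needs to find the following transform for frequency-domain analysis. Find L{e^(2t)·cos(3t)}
First shifting: L{e^(at)f(t)}=F(s-a)
L{cos(3t)}=s/(s²+9)
Shift: (s-2)/((s-2)²+9)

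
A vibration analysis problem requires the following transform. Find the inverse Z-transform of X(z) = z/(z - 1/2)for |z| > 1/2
Standard pair: z/(z-a) <-> a^n * u[n] for causal signals
With a=1/2: x[n]=(1/2)^n * u[n]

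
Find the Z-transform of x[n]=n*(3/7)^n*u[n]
Using the property Z{n*a^n*u[n]}=az/(z-a)^2
With a=3/7: X(z)=(3/7)z/(z - 3/7)^2, |z| > 3/7

Answer: (3/7)z/(z - 3/7)^2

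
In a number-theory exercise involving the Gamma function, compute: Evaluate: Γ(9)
Γ(n)=(n-1)! for positive integers
Γ(9)=8!=40320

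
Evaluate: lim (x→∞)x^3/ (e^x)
Apply L'Hôpital 3 times (∞/∞ each time):
Eventually get 3!/(e^x) → 0

Answer: 0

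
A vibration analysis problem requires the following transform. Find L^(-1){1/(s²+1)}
L^(-1){w/(s²+w²)}=sin(wt)
Here w=1

Answer: sin(t)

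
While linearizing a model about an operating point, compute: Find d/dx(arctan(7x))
d/dx[arctan(u)]=u'/(1+u²), u=7x, u'=7

Answer: 7/(1+49x²)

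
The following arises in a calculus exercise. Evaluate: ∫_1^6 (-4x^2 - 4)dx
Step 1: Find antiderivative F(x)=(-4/3)x^3-4x
Step 2: F(6) - F(1)=-312 - (-16/3)=-920/3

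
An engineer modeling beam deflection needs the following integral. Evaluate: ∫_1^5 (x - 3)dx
Step 1: Find antiderivative F(x)=(1/2)x^2 - 3x
Step 2: F(5) - F(1)=-5/2 - (-5/2)=0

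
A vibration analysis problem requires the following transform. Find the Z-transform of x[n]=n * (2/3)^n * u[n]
Using the property Z{n * a^n * u[n]}=az/(z-a)^2
With a=2/3: X(z)=(2/3)z/(z - 2/3)^2, |z| > 2/3

Answer: (2/3)z/(z - 2/3)^2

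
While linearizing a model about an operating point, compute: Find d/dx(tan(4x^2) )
Chain rule: d/dx[tan(u)] = sec²(u)·u' where u = 4x^2
u' = 8x

Answer: 8x·sec²(4x^2)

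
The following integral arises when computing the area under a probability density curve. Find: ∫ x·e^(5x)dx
Integration by parts: u=x, dv=e^(5x) dx
du=dx, v=e^(5x)/5
=x·e^(5x)/5 - ∫ e^(5x)/5 dx
=x·e^(5x)/5 - e^(5x)/25 + C

Answer: e^(5x)(x/5 - 1/25) + C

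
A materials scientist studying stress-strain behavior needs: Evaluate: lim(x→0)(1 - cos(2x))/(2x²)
Using 1-cos(u) ≈ u²/2 for small u:
(1-cos(2x)) ≈ (2x)²/2=4x²/2
So limit=4/(2·2)=1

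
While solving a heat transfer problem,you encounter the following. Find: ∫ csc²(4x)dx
Since d/dx[-cot(4x)]=4csc²(4x), integral=-cot(4x)/4+C

Answer: (-1/4)cot(4x)+C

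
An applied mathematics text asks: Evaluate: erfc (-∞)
erfc(x)=1 - erf(x); erfc(-∞)=1 - erf(-∞)=1 - (-1)=2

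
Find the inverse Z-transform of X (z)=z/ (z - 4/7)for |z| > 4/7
Standard pair: z/(z-a) <-> a^n * u[n] for causal signals
With a = 4/7: x[n] = (4/7)^n * u[n]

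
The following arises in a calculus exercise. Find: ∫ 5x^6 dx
Using power rule: ∫ 5x^6 dx = 5/7 x^7 + C = (5/7)x^7 + C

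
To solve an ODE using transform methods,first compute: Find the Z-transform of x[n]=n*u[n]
Standard pair: Z{n*u[n]}=z/(z-1)^2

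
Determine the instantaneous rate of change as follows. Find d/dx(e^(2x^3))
Chain rule: d/dx[e^u]=e^u · u' where u=2x^3
u'=6x^2

Answer: 6x^2·e^(2x^3)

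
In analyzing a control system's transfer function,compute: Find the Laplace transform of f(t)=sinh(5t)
L{sinh(at)} = a/(s²-a²)
L{sinh(5t)} = 5/(s²-25)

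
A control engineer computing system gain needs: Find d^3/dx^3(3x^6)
Apply power rule 3 times:
d^1: 18x^5
d^2: 90x^4
d^3: 360x^3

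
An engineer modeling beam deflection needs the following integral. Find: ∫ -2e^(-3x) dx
Since d/dx[e^(-3x)]=-3e^(-3x), we get 2/3 e^(-3x) + C

Answer: (2/3)e^(-3x) + C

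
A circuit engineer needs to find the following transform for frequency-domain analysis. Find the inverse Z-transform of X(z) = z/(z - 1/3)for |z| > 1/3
Standard pair: z/(z-a) <-> a^n*u[n] for causal signals
With a=1/3: x[n]=(1/3)^n*u[n]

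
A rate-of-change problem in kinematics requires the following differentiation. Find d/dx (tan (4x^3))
Chain rule: d/dx[tan(u)] = sec²(u)·u' where u = 4x^3
u' = 12x^2

Answer: 12x^2·sec²(4x^3)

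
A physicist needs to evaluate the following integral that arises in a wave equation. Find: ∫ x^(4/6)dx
Power rule: ∫ x^(2/3) dx=x^(5/3)/(5/3)+C

Answer: (3/5)·x^(5/3)+C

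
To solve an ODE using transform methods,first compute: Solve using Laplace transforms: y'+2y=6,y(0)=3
Take L of both sides: sY(s) - 3 + 2Y(s) = 6/s
Y(s)(s + 2) = 6/s + 3
Y(s) = 6/(s(s + 2)) + 3/(s + 2)
Partial fractions: 6/(s(s + 2)) = 3/s - 3/(s + 2)
So Y(s) = 3/s
Inverse transform (L^(-1){1/s} = 1, L^(-1){1/(s + 2)} = e^(-2t)):

Answer: y(t) = 3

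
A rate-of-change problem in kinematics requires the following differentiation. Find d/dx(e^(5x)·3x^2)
Product rule: (fg)' = f'g+fg'
f = e^(5x), f' = 5·e^(5x)
g = 3x^2, g' = 6x

Answer: 15·e^(5x)·x^2+6·e^(5x)·x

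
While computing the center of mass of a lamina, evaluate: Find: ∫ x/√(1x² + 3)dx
Let u=x² + 3, du=2x dx
∫ (1/2)·u^(-1/2) du=√u + C

Answer: √(x² + 3) + C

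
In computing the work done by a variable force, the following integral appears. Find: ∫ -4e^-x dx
Since d/dx[e^-x]=- e^-x, we get 4e^-x+C

Answer: 4e^-x+C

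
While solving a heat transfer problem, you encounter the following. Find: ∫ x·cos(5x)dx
By parts: u = x, dv = cos(5x) dx
du = dx, v = sin(5x)/5
= x·sin(5x)/5 + cos(5x)/5² + C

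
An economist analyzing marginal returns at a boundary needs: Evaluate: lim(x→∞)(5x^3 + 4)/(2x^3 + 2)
Divide numerator and denominator by x^3:
lim (5+4/x^3)/(2+2/x^3) = 5/2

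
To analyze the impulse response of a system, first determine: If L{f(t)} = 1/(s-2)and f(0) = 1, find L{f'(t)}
L{f'(t)} = s·F(s) - f(0) = s/(s-2)-1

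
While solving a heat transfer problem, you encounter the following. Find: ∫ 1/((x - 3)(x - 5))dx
Partial fractions: 1/((x-3)(x-5))=A/(x-3) + B/(x-5)
A=-1/2, B=1/2
∫ [-1/2· 1/(x-3) + 1/2· 1/(x-5)] dx
=(1/2)[ln|x-5| - ln|x-3|] + C

Answer: (1/2)·ln|(x-5)/(x-3)| + C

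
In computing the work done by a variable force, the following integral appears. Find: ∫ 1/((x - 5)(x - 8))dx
Partial fractions: 1/((x-5)(x-8))=A/(x-5) + B/(x-8)
A=-1/3, B=1/3
∫ [-1/3· 1/(x-5) + 1/3· 1/(x-8)] dx
=(1/3)[ln|x-8| - ln|x-5|] + C

Answer: (1/3)·ln|(x-8)/(x-5)| + C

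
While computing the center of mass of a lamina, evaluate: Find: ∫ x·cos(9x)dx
By parts: u=x, dv=cos(9x) dx
du=dx, v=sin(9x)/9
=x·sin(9x)/9+cos(9x)/9²+C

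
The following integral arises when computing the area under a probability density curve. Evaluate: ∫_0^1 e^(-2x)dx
Antiderivative: (1/(-2))e^(-2x)
Evaluate: (1/(-2))(e^-2-1)

Answer: (e^-2-1)/(-2)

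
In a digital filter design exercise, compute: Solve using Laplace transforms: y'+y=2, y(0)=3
Take L of both sides: sY(s) - 3 + Y(s) = 2/s
Y(s)(s + 1) = 2/s + 3
Y(s) = 2/(s(s + 1)) + 3/(s + 1)
Partial fractions: 2/(s(s + 1)) = 2/s - 2/(s + 1)
So Y(s) = 2/s + 1/(s + 1)
Inverse transform (L^(-1){1/s} = 1, L^(-1){1/(s + 1)} = e^(-t)):

Answer: y(t) = 2 + e^(-t)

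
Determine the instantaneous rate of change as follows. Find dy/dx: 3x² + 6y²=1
Differentiate: 6x+12y·(dy/dx)=0
dy/dx=-6x/(12y)=-(1/2)·(x/y)

Answer: dy/dx=-(1/2)·(x/y)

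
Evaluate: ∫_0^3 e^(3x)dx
Antiderivative: (1/3)e^(3x)
Evaluate: (1/3)(e^9-1)

Answer: (e^9-1)/3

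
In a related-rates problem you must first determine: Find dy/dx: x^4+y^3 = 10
Differentiate: 4x^3+3y^2·(dy/dx)=0
dy/dx=-4x^3/(3y^2)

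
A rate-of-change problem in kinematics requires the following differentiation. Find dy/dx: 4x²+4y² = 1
Differentiate: 8x+8y·(dy/dx)=0
dy/dx=-8x/(8y)=-1·(x/y)

Answer: dy/dx=-1·(x/y)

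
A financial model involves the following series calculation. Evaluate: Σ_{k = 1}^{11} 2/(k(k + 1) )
Partial fractions: 2/(k(k + 1)) = 2/k - 2/(k + 1)
Telescoping sum: 2(1 - 1/12) = 2·11/12

Answer: 11/6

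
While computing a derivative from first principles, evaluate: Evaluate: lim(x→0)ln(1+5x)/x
L'Hôpital (0/0): lim 5/(1+5x) / 1=5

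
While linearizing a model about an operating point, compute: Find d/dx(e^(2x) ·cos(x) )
Product rule: (fg)'=f'g + fg'
f=e^(2x), f'=2·e^(2x)
g=cos(x), g'=-sin(x)

Answer: 2·e^(2x)·cos(x) - e^(2x)·sin(x)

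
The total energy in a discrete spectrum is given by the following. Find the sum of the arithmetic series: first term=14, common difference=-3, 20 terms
Last term: a_n = 14 + (20 - 1)·-3 = -43
Sum = n(a_1 + a_n)/2 = 20(14 + (-43))/2 = -290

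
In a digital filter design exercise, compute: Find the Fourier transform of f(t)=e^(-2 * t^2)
The Fourier transform of a Gaussian e^(-a*t^2) is sqrt(pi/a)*e^(-omega^2/(4a)).
With a=2: F(omega)=sqrt(pi/2)*e^(-omega^2/8)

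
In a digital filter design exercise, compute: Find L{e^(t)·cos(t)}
First shifting: L{e^(at)f(t)} = F(s-a)
L{cos(t)} = s/(s²+1)
Shift: (s-1)/((s-1)²+1)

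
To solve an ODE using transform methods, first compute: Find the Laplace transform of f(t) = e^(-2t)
L{e^(at)}=1/(s-a)
L{e^(-2t)}=1/(s+2)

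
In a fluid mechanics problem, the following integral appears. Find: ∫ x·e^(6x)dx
Integration by parts: u=x, dv=e^(6x) dx
du=dx, v=e^(6x)/6
=x·e^(6x)/6 - ∫ e^(6x)/6 dx
=x·e^(6x)/6 - e^(6x)/36 + C

Answer: e^(6x)(x/6 - 1/36) + C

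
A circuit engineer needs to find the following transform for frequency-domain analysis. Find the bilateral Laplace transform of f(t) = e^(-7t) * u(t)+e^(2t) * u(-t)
For e^(-7t)*u(t): L = 1/(s+7), Re(s) > -7
For e^(2t)*u(-t): L = -1/(s-2), Re(s) < 2
Combined: F(s) = 1/(s+7)-1/(s-2), -7 < Re(s) < 2

Answer: 1/(s+7)-1/(s-2), ROC: -7 < Re(s) < 2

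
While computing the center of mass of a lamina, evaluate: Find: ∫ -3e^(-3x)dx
Since d/dx[e^(-3x)]=-3e^(-3x), we get 1 e^(-3x)+C

Answer: e^(-3x)+C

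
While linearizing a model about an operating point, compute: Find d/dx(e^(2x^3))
Chain rule: d/dx[e^u]=e^u · u' where u=2x^3
u'=6x^2

Answer: 6x^2·e^(2x^3)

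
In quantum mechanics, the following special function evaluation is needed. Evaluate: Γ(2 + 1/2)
Γ(n + 1/2) = (2n)!√π/(4^n·n!)
= 24√π/(16·2) = (3/4)·√π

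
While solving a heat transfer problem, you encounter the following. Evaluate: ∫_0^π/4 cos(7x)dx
Antiderivative: sin(7x)/7
Evaluate at bounds: [sin(7·π/4)/7] - [sin(7·0)/7]
= ((-√2/2) - (0))/7 = -√2/14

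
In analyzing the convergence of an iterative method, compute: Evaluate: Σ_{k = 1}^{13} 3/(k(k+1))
Partial fractions: 3/(k(k + 1))=3/k - 3/(k + 1)
Telescoping sum: 3(1 - 1/14)=3·13/14

Answer: 39/14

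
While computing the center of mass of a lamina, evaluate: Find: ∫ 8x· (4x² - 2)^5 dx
Let u = 4x² - 2, du = 8x dx
∫ u^5 du = u^6/6 + C

Answer: (4x² - 2)^6/6 + C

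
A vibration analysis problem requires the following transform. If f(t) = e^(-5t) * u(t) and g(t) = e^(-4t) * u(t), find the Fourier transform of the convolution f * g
By the convolution theorem: F{f * g} = F(omega) * G(omega)
F(omega) = 1/(5 + j * omega), G(omega) = 1/(4 + j * omega)
F{f * g} = 1/((5 + j * omega)(4 + j * omega))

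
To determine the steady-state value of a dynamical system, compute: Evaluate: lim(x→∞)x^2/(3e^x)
Apply L'Hôpital 2 times (∞/∞ each time):
Eventually get 2!/(3e^x) → 0

Answer: 0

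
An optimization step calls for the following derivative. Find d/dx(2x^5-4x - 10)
Power rule: d/dx(ax^n) = n·a·x^(n-1)
Term by term: 10·x^4-4

Answer: 10x^4-4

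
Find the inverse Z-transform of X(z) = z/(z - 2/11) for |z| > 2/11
Standard pair: z/(z-a) <-> a^n*u[n] for causal signals
With a = 2/11: x[n] = (2/11)^n*u[n]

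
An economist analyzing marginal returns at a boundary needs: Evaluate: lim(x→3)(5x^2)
Polynomial is continuous, so substitute x=3:
5·3^2=45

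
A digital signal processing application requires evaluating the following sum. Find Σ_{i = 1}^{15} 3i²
= 3·n(n + 1)(2n + 1)/6 = 3·15·16·31/6 = 3720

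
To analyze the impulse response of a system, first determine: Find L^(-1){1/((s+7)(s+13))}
Partial fractions: 1/((s + 7)(s + 13))=A/(s + 7) + B/(s + 13)
Cover-up: A=1/(s + 13)|_{s=-7}=1/6; B=1/(s + 7)|_{s=-13}=-1/6
L^(-1)=(1/6)e^(-7t) - (1/6)e^(-13t)

Answer: (1/6)(e^(-7t) - e^(-13t))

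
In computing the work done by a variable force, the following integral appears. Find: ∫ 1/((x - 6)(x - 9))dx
Partial fractions: 1/((x-6)(x-9))=A/(x-6) + B/(x-9)
A=-1/3, B=1/3
∫ [-1/3· 1/(x-6) + 1/3· 1/(x-9)] dx
=(1/3)[ln|x-9| - ln|x-6|] + C

Answer: (1/3)·ln|(x-9)/(x-6)| + C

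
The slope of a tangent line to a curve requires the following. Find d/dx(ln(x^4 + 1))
Chain rule: d/dx[ln(u)]=u'/u where u=x^4 + 1
u'=4x^3

Answer: (4x^3)/(x^4 + 1)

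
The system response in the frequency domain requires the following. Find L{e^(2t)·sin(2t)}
First shifting: L{e^(at)f(t)}=F(s-a)
L{sin(2t)}=2/(s²+4)
Shift: 2/((s-2)²+4)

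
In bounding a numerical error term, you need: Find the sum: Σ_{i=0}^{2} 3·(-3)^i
Geometric series: S = a(1 - r^n)/(1 - r)
a = 3, r = -3, n = 3
S = 3(1+27)/4 = 21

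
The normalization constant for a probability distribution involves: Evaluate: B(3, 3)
B(x,y)=Γ(x)Γ(y)/Γ(x+y)=(x-1)!(y-1)!/(x+y-1)!
B(3,3)=2!·2!/5!=1/30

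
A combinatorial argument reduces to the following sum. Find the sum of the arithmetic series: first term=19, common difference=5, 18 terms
Last term: a_n=19+(18-1)·5=104
Sum=n(a_1+a_n)/2=18(19+104)/2=1107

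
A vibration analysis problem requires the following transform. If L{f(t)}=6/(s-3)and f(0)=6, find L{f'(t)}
L{f'(t)} = s·F(s) - f(0) = 6s/(s-3) - 6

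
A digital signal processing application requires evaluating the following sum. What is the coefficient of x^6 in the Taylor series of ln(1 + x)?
ln(1 + x)=Σ (-1)^(n + 1) x^n/n
Coefficient of x^6=(-1)^7/6=-1/6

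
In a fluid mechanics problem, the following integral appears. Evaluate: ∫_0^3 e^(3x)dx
Antiderivative: (1/3)e^(3x)
Evaluate: (1/3)(e^9-1)

Answer: (e^9-1)/3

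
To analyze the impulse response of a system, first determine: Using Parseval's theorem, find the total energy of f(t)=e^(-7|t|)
Parseval's theorem: E=integral |f(t)|^2 dt=(1/2pi) integral |F(omega)|^2 domega
E=integral_{-inf}^{inf} e^(-14|t|) dt=2*integral_0^inf e^(-14t) dt=2/(2*7)=1/7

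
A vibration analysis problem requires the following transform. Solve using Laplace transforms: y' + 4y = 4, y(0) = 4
Take L of both sides: sY(s)-4+4Y(s)=4/s
Y(s)(s+4)=4/s+4
Y(s)=4/(s(s+4))+4/(s+4)
Partial fractions: 4/(s(s+4))=1/s - 1/(s+4)
So Y(s)=1/s+3/(s+4)
Inverse transform (L^(-1){1/s}=1, L^(-1){1/(s+4)}=e^(-4t)):

Answer: y(t)=1+3·e^(-4t)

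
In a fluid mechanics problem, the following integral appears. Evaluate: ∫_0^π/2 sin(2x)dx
Antiderivative: -cos(2x)/2
Evaluate at bounds: [-cos(2·π/2)/2] - [-cos(2·0)/2]
= (-(-1)+(1))/2 = 1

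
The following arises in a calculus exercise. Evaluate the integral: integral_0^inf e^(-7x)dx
integral_0^inf e^(-7x) dx=[-1/7 * e^(-7x)]_0^inf
=0 - (-1/7)=1/7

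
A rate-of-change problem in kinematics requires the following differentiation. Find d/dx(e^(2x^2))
Chain rule: d/dx[e^u]=e^u · u' where u=2x^2
u'=4x

Answer: 4x·e^(2x^2)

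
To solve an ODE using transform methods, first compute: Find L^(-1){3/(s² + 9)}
L^(-1){w/(s²+w²)} = sin(wt)
Here w = 3

Answer: sin(3t)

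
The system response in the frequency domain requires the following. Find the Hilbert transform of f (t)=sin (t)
The Hilbert transform shifts each frequency component by -pi/2.
H{sin(wt)}=-cos(wt)
With w=1: H{sin(t)}=-cos(t)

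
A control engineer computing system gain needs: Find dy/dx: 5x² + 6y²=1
Differentiate: 10x+12y·(dy/dx) = 0
dy/dx = -10x/(12y) = -(5/6)·(x/y)

Answer: dy/dx = -(5/6)·(x/y)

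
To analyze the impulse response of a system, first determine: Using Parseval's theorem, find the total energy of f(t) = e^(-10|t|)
Parseval's theorem: E=integral |f(t)|^2 dt=(1/2pi) integral |F(omega)|^2 domega
E=integral_{-inf}^{inf} e^(-20|t|) dt=2 * integral_0^inf e^(-20t) dt=2/(2 * 10)=1/10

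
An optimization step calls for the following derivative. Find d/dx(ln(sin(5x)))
Chain rule: d/dx[ln(u)]=u'/u where u=sin(5x)
u'=5cos(5x)

Answer: (5cos(5x))/(sin(5x))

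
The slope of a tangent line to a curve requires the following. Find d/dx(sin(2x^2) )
Chain rule: d/dx[sin(u)]=cos(u)·u' where u=2x^2
u'=4x

Answer: 4x·cos(2x^2)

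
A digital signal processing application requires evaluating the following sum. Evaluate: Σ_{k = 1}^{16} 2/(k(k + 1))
Partial fractions: 2/(k(k+1))=2/k - 2/(k+1)
Telescoping sum: 2(1-1/17)=2·16/17

Answer: 32/17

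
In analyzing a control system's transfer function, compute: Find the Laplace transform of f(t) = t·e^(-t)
L{t·e^(at)} = 1/(s-a)²
L{t·e^(-t)} = 1/(s+1)²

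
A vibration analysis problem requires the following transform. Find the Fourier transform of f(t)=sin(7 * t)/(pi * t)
sin(W * t)/(pi * t) = (W/pi) * sinc(W * t/pi) is the impulse response of the ideal low-pass filter with cutoff W (here W = 7).
Its Fourier transform is a rectangular function:
F(omega) = 1 for |omega| < 7, 0 otherwise

Answer: rect(omega/14) [i.e., 1 for |omega| < 7, 0 otherwise]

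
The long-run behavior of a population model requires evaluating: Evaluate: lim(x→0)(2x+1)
Polynomial is continuous, so substitute x = 0:
2·0 + 1 = 1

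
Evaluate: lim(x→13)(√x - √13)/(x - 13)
Multiply by conjugate (√x + √13)/(√x + √13):
= (x - 13)/((x - 13)(√x + √13)) = 1/(√x + √13)
As x → 13: 1/(2√13)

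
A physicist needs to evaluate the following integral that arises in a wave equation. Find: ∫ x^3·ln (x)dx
By parts: u = ln(x), dv = x^3 dx
du = 1/x dx, v = x^4/4
= x^4·ln(x)/4 - ∫ x^3/4 dx
= x^4·ln(x)/4 - x^4/16+C

Answer: x^4(ln(x)/4-1/16)+C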